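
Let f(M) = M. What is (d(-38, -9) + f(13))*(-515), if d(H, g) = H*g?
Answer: -182825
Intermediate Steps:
(d(-38, -9) + f(13))*(-515) = (-38*(-9) + 13)*(-515) = (342 + 13)*(-515) = 355*(-515) = -182825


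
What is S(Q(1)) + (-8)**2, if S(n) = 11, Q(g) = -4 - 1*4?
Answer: 75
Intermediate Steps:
Q(g) = -8 (Q(g) = -4 - 4 = -8)
S(Q(1)) + (-8)**2 = 11 + (-8)**2 = 11 + 64 = 75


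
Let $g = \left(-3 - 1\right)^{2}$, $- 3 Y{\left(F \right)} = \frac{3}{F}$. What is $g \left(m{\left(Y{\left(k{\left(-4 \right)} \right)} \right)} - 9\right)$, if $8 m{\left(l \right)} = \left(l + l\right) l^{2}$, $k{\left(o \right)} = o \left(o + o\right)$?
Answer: $- \frac{1179649}{8192} \approx -144.0$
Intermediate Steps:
$k{\left(o \right)} = 2 o^{2}$ ($k{\left(o \right)} = o 2 o = 2 o^{2}$)
$Y{\left(F \right)} = - \frac{1}{F}$ ($Y{\left(F \right)} = - \frac{3 \frac{1}{F}}{3} = - \frac{1}{F}$)
$g = 16$ ($g = \left(-4\right)^{2} = 16$)
$m{\left(l \right)} = \frac{l^{3}}{4}$ ($m{\left(l \right)} = \frac{\left(l + l\right) l^{2}}{8} = \frac{2 l l^{2}}{8} = \frac{2 l^{3}}{8} = \frac{l^{3}}{4}$)
$g \left(m{\left(Y{\left(k{\left(-4 \right)} \right)} \right)} - 9\right) = 16 \left(\frac{\left(- \frac{1}{2 \left(-4\right)^{2}}\right)^{3}}{4} - 9\right) = 16 \left(\frac{\left(- \frac{1}{2 \cdot 16}\right)^{3}}{4} - 9\right) = 16 \left(\frac{\left(- \frac{1}{32}\right)^{3}}{4} - 9\right) = 16 \left(\frac{1}{4} \left(- \frac{1}{32768}\right) - 9\right) = 16 \left(- \frac{1}{131072} - 9\right) = 16 \left(- \frac{1179649}{131072}\right) = - \frac{1179649}{8192}$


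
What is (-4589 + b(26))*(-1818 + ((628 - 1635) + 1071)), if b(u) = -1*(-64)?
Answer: 7936850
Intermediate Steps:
b(u) = 64
(-4589 + b(26))*(-1818 + ((628 - 1635) + 1071)) = (-4589 + 64)*(-1818 + ((628 - 1635) + 1071)) = -4525*(-1818 + (-1007 + 1071)) = -4525*(-1818 + 64) = -4525*(-1754) = 7936850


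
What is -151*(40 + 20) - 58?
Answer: -9118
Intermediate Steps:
-151*(40 + 20) - 58 = -151*60 - 58 = -9060 - 58 = -9118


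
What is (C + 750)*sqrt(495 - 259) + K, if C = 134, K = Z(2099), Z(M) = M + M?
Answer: 4198 + 1768*sqrt(59) ≈ 17778.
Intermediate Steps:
Z(M) = 2*M
K = 4198 (K = 2*2099 = 4198)
(C + 750)*sqrt(495 - 259) + K = (134 + 750)*sqrt(495 - 259) + 4198 = 884*sqrt(236) + 4198 = 884*(2*sqrt(59)) + 4198 = 1768*sqrt(59) + 4198 = 4198 + 1768*sqrt(59)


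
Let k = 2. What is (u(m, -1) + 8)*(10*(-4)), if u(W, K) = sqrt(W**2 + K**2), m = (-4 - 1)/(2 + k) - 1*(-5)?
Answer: -320 - 10*sqrt(241) ≈ -475.24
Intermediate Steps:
m = 15/4 (m = (-4 - 1)/(2 + 2) - 1*(-5) = -5/4 + 5 = 15/4 ≈ 3.7500)
u(W, K) = sqrt(K**2 + W**2)
(u(m, -1) + 8)*(10*(-4)) = (sqrt((-1)**2 + (15/4)**2) + 8)*(10*(-4)) = (sqrt(1 + 225/16) + 8)*(-40) = (sqrt(241/16) + 8)*(-40) = (sqrt(241)/4 + 8)*(-40) = (8 + sqrt(241)/4)*(-40) = -320 - 10*sqrt(241)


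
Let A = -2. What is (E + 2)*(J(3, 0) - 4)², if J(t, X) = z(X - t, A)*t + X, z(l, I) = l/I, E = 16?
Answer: 9/2 ≈ 4.5000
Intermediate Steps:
J(t, X) = X + t*(t/2 - X/2) (J(t, X) = ((X - t)/(-2))*t + X = ((X - t)*(-½))*t + X = (t/2 - X/2)*t + X = t*(t/2 - X/2) + X = X + t*(t/2 - X/2))
(E + 2)*(J(3, 0) - 4)² = (16 + 2)*((0 + (½)*3*(3 - 1*0)) - 4)² = 18*((0 + (½)*3*(3 + 0)) - 4)² = 18*((0 + (½)*3*3) - 4)² = 18*((0 + 9/2) - 4)² = 18*(9/2 - 4)² = 18*(½)² = 18*(¼) = 9/2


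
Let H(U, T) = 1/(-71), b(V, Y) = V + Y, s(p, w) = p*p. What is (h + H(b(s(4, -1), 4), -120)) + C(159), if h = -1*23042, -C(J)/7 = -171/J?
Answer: -86678770/3763 ≈ -23035.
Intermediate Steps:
s(p, w) = p**2
C(J) = 1197/J (C(J) = -(-1197)/J = 1197/J)
H(U, T) = -1/71
h = -23042
(h + H(b(s(4, -1), 4), -120)) + C(159) = (-23042 - 1/71) + 1197/159 = -1635983/71 + 1197*(1/159) = -1635983/71 + 399/53 = -86678770/3763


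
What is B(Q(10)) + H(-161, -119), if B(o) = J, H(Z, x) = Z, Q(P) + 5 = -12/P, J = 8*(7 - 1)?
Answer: -113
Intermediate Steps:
J = 48 (J = 8*6 = 48)
Q(P) = -5 - 12/P
B(o) = 48
B(Q(10)) + H(-161, -119) = 48 - 161 = -113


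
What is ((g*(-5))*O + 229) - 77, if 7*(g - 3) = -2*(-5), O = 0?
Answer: 152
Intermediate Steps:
g = 31/7 (g = 3 + (-2*(-5))/7 = 3 + (⅐)*10 = 3 + 10/7 = 31/7 ≈ 4.4286)
((g*(-5))*O + 229) - 77 = (((31/7)*(-5))*0 + 229) - 77 = (-155/7*0 + 229) - 77 = (0 + 229) - 77 = 229 - 77 = 152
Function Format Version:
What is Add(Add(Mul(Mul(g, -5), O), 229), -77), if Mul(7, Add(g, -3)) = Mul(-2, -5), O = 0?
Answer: 152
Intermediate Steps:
g = Rational(31, 7) (g = Add(3, Mul(Rational(1, 7), Mul(-2, -5))) = Add(3, Mul(Rational(1, 7), 10)) = Add(3, Rational(10, 7)) = Rational(31, 7) ≈ 4.4286)
Add(Add(Mul(Mul(g, -5), O), 229), -77) = Add(Add(Mul(Mul(Rational(31, 7), -5), 0), 229), -77) = Add(Add(Mul(Rational(-155, 7), 0), 229), -77) = Add(Add(0, 229), -77) = Add(229, -77) = 152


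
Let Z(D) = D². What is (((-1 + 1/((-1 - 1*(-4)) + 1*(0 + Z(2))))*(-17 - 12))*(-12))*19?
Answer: -39672/7 ≈ -5667.4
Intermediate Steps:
(((-1 + 1/((-1 - 1*(-4)) + 1*(0 + Z(2))))*(-17 - 12))*(-12))*19 = (((-1 + 1/((-1 - 1*(-4)) + 1*(0 + 2²)))*(-17 - 12))*(-12))*19 = (((-1 + 1/((-1 + 4) + 1*(0 + 4)))*(-29))*(-12))*19 = (((-1 + 1/(3 + 1*4))*(-29))*(-12))*19 = (((-1 + 1/(3 + 4))*(-29))*(-12))*19 = (((-1 + 1/7)*(-29))*(-12))*19 = (((-1 + ⅐)*(-29))*(-12))*19 = (-6/7*(-29)*(-12))*19 = ((174/7)*(-12))*19 = -2088/7*19 = -39672/7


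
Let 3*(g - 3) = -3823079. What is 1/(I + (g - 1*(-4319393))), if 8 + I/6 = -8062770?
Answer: -3/135994895 ≈ -2.2060e-8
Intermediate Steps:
g = -3823070/3 (g = 3 + (⅓)*(-3823079) = 3 - 3823079/3 = -3823070/3 ≈ -1.2744e+6)
I = -48376668 (I = -48 + 6*(-8062770) = -48 - 48376620 = -48376668)
1/(I + (g - 1*(-4319393))) = 1/(-48376668 + (-3823070/3 - 1*(-4319393))) = 1/(-48376668 + (-3823070/3 + 4319393)) = 1/(-48376668 + 9135109/3) = 1/(-135994895/3) = -3/135994895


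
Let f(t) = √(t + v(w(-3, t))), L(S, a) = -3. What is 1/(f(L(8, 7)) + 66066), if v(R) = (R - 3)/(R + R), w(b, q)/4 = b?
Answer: 528528/34917730867 - 2*I*√38/34917730867 ≈ 1.5136e-5 - 3.5308e-10*I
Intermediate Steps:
w(b, q) = 4*b
v(R) = (-3 + R)/(2*R) (v(R) = (-3 + R)/((2*R)) = (-3 + R)*(1/(2*R)) = (-3 + R)/(2*R))
f(t) = √(5/8 + t) (f(t) = √(t + (-3 + 4*(-3))/(2*((4*(-3))))) = √(t + (½)*(-3 - 12)/(-12)) = √(t + (½)*(-1/12)*(-15)) = √(t + 5/8) = √(5/8 + t))
1/(f(L(8, 7)) + 66066) = 1/(√(10 + 16*(-3))/4 + 66066) = 1/(√(10 - 48)/4 + 66066) = 1/(√(-38)/4 + 66066) = 1/((I*√38)/4 + 66066) = 1/(I*√38/4 + 66066) = 1/(66066 + I*√38/4)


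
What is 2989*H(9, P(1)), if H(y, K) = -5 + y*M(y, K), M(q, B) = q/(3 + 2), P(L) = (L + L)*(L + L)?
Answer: 167384/5 ≈ 33477.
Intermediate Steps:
P(L) = 4*L**2 (P(L) = (2*L)*(2*L) = 4*L**2)
M(q, B) = q/5
H(y, K) = -5 + y**2/5 (H(y, K) = -5 + y*(y/5) = -5 + y**2/5)
2989*H(9, P(1)) = 2989*(-5 + (1/5)*9**2) = 2989*(-5 + (1/5)*81) = 2989*(-5 + 81/5) = 2989*(56/5) = 167384/5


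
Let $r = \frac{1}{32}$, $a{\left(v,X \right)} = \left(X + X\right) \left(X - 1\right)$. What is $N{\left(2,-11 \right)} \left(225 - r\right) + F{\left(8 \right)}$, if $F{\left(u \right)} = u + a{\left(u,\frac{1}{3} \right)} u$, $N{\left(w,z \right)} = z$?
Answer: $- \frac{711421}{288} \approx -2470.2$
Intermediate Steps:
$a{\left(v,X \right)} = 2 X \left(-1 + X\right)$
$r = \frac{1}{32} \approx 0.03125$
$F{\left(u \right)} = \frac{5 u}{9}$ ($F{\left(u \right)} = u + \frac{2 \left(-1 + \frac{1}{3}\right)}{3} u = u + 2 \cdot \frac{1}{3} \left(-1 + \frac{1}{3}\right) u = u + 2 \cdot \frac{1}{3} \left(- \frac{2}{3}\right) u = u - \frac{4 u}{9} = \frac{5 u}{9}$)
$N{\left(2,-11 \right)} \left(225 - r\right) + F{\left(8 \right)} = - 11 \left(225 - \frac{1}{32}\right) + \frac{5}{9} \cdot 8 = - 11 \left(225 - \frac{1}{32}\right) + \frac{40}{9} = \left(-11\right) \frac{7199}{32} + \frac{40}{9} = - \frac{79189}{32} + \frac{40}{9} = - \frac{711421}{288}$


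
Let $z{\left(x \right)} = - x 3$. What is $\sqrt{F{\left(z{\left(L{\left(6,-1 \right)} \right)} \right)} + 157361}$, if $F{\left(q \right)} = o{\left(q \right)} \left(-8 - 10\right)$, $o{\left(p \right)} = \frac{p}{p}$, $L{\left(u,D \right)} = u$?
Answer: $\sqrt{157343} \approx 396.67$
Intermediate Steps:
$o{\left(p \right)} = 1$
$z{\left(x \right)} = - 3 x$
$F{\left(q \right)} = -18$ ($F{\left(q \right)} = 1 \left(-8 - 10\right) = 1 \left(-18\right) = -18$)
$\sqrt{F{\left(z{\left(L{\left(6,-1 \right)} \right)} \right)} + 157361} = \sqrt{-18 + 157361} = \sqrt{157343}$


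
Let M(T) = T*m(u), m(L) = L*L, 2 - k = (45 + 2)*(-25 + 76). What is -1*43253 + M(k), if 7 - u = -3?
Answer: -282753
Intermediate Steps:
u = 10 (u = 7 - 1*(-3) = 7 + 3 = 10)
k = -2395 (k = 2 - (45 + 2)*(-25 + 76) = 2 - 47*51 = 2 - 1*2397 = 2 - 2397 = -2395)
m(L) = L²
M(T) = 100*T (M(T) = T*10² = T*100 = 100*T)
-1*43253 + M(k) = -1*43253 + 100*(-2395) = -43253 - 239500 = -282753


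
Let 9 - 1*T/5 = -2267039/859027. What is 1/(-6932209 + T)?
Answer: -859027/5954904709233 ≈ -1.4426e-7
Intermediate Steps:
T = 49991410/859027 (T = 45 - (-11335195)/859027 = 45 - 5*(-2267039/859027) = 45 + 11335195/859027 = 49991410/859027 ≈ 58.195)
1/(-6932209 + T) = 1/(-6932209 + 49991410/859027) = 1/(-5954904709233/859027) = -859027/5954904709233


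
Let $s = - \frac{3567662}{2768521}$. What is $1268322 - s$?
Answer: $\frac{501625665632}{395503} \approx 1.2683 \cdot 10^{6}$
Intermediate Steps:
$s = - \frac{509666}{395503}$ ($s = \left(-3567662\right) \frac{1}{2768521} = - \frac{509666}{395503} \approx -1.2887$)
$1268322 - s = 1268322 - - \frac{509666}{395503} = 1268322 + \frac{509666}{395503} = \frac{501625665632}{395503}$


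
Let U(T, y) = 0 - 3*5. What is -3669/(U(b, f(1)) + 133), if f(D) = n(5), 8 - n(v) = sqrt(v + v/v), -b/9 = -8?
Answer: -3669/118 ≈ -31.093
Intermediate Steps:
b = 72 (b = -9*(-8) = 72)
n(v) = 8 - sqrt(1 + v) (n(v) = 8 - sqrt(v + v/v) = 8 - sqrt(v + 1) = 8 - sqrt(1 + v))
f(D) = 8 - sqrt(6) (f(D) = 8 - sqrt(1 + 5) = 8 - sqrt(6))
U(T, y) = -15 (U(T, y) = 0 - 15 = -15)
-3669/(U(b, f(1)) + 133) = -3669/(-15 + 133) = -3669/118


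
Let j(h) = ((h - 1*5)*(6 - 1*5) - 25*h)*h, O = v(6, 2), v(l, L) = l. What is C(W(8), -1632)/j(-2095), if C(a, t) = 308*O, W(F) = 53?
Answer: -1848/105326125 ≈ -1.7546e-5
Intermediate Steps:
O = 6
j(h) = h*(-5 - 24*h) (j(h) = ((h - 5)*(6 - 5) - 25*h)*h = ((-5 + h)*1 - 25*h)*h = ((-5 + h) - 25*h)*h = (-5 - 24*h)*h = h*(-5 - 24*h))
C(a, t) = 1848 (C(a, t) = 308*6 = 1848)
C(W(8), -1632)/j(-2095) = 1848/((-1*(-2095)*(5 + 24*(-2095)))) = 1848/((-1*(-2095)*(5 - 50280))) = 1848/((-1*(-2095)*(-50275))) = 1848/(-105326125) = 1848*(-1/105326125) = -1848/105326125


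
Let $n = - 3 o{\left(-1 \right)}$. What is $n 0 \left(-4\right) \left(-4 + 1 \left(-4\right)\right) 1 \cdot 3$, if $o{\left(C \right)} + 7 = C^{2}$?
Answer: $0$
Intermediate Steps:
$o{\left(C \right)} = -7 + C^{2}$
$n = 18$ ($n = - 3 \left(-7 + \left(-1\right)^{2}\right) = - 3 \left(-7 + 1\right) = \left(-3\right) \left(-6\right) = 18$)
$n 0 \left(-4\right) \left(-4 + 1 \left(-4\right)\right) 1 \cdot 3 = 18 \cdot 0 \left(-4\right) \left(-4 + 1 \left(-4\right)\right) 1 \cdot 3 = 18 \cdot 0 \left(-4 - 4\right) 3 = 18 \cdot 0 \left(-8\right) 3 = 18 \cdot 0 \cdot 3 = 0 \cdot 3 = 0$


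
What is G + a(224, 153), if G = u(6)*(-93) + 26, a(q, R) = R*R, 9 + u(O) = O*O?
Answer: 20924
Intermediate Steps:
u(O) = -9 + O**2 (u(O) = -9 + O*O = -9 + O**2)
a(q, R) = R**2
G = -2485 (G = (-9 + 6**2)*(-93) + 26 = (-9 + 36)*(-93) + 26 = 27*(-93) + 26 = -2511 + 26 = -2485)
G + a(224, 153) = -2485 + 153**2 = -2485 + 23409 = 20924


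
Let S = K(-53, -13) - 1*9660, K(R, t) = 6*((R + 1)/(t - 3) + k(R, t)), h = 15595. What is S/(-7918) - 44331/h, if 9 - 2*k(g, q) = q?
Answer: -403397061/246962420 ≈ -1.6334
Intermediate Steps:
k(g, q) = 9/2 - q/2
K(R, t) = 27 - 3*t + 6*(1 + R)/(-3 + t) (K(R, t) = 6*((R + 1)/(t - 3) + (9/2 - t/2)) = 6*((1 + R)/(-3 + t) + (9/2 - t/2)) = 6*(9/2 - t/2 + (1 + R)/(-3 + t)) = 27 - 3*t + 6*(1 + R)/(-3 + t))
S = -19149/2 (S = 3*(-25 - 1*(-13)² + 2*(-53) + 12*(-13))/(-3 - 13) - 1*9660 = 3*(-25 - 1*169 - 106 - 156)/(-16) - 9660 = 3*(-1/16)*(-25 - 169 - 106 - 156) - 9660 = 3*(-1/16)*(-456) - 9660 = 171/2 - 9660 = -19149/2 ≈ -9574.5)
S/(-7918) - 44331/h = -19149/2/(-7918) - 44331/15595 = -19149/2*(-1/7918) - 44331*1/15595 = 19149/15836 - 44331/15595 = -403397061/246962420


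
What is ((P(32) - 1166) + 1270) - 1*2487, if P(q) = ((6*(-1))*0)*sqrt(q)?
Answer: -2383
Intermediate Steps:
P(q) = 0 (P(q) = (-6*0)*sqrt(q) = 0*sqrt(q) = 0)
((P(32) - 1166) + 1270) - 1*2487 = ((0 - 1166) + 1270) - 1*2487 = (-1166 + 1270) - 2487 = 104 - 2487 = -2383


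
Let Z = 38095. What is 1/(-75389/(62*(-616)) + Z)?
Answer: 38192/1454999629 ≈ 2.6249e-5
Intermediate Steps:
1/(-75389/(62*(-616)) + Z) = 1/(-75389/(62*(-616)) + 38095) = 1/(-75389/(-38192) + 38095) = 1/(-75389*(-1/38192) + 38095) = 1/(75389/38192 + 38095) = 1/(1454999629/38192) = 38192/1454999629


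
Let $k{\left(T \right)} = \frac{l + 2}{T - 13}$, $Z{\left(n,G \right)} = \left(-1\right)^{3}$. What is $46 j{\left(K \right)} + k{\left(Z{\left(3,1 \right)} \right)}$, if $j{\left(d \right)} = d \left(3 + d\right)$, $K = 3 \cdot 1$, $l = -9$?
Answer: $\frac{1657}{2} \approx 828.5$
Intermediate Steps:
$Z{\left(n,G \right)} = -1$
$K = 3$
$k{\left(T \right)} = - \frac{7}{-13 + T}$ ($k{\left(T \right)} = \frac{-9 + 2}{T - 13} = - \frac{7}{-13 + T}$)
$46 j{\left(K \right)} + k{\left(Z{\left(3,1 \right)} \right)} = 46 \cdot 3 \left(3 + 3\right) - \frac{7}{-13 - 1} = 46 \cdot 3 \cdot 6 - \frac{7}{-14} = 46 \cdot 18 - - \frac{1}{2} = 828 + \frac{1}{2} = \frac{1657}{2}$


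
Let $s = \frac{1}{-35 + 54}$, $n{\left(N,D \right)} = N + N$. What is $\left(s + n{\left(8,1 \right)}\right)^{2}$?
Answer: $\frac{93025}{361} \approx 257.69$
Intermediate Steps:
$n{\left(N,D \right)} = 2 N$
$s = \frac{1}{19} \approx 0.052632$
$\left(s + n{\left(8,1 \right)}\right)^{2} = \left(\frac{1}{19} + 2 \cdot 8\right)^{2} = \left(\frac{1}{19} + 16\right)^{2} = \left(\frac{305}{19}\right)^{2} = \frac{93025}{361}$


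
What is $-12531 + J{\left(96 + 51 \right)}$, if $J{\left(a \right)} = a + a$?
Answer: $-12237$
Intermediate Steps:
$J{\left(a \right)} = 2 a$
$-12531 + J{\left(96 + 51 \right)} = -12531 + 2 \left(96 + 51\right) = -12531 + 2 \cdot 147 = -12531 + 294 = -12237$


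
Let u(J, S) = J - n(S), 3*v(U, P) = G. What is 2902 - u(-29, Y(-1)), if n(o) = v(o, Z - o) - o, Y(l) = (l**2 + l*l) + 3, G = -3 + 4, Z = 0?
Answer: 8779/3 ≈ 2926.3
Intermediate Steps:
G = 1
Y(l) = 3 + 2*l**2 (Y(l) = (l**2 + l**2) + 3 = 2*l**2 + 3 = 3 + 2*l**2)
v(U, P) = 1/3 (v(U, P) = (1/3)*1 = 1/3)
n(o) = 1/3 - o
u(J, S) = -1/3 + J + S (u(J, S) = J - (1/3 - S) = J + (-1/3 + S) = -1/3 + J + S)
2902 - u(-29, Y(-1)) = 2902 - (-1/3 - 29 + (3 + 2*(-1)**2)) = 2902 - (-1/3 - 29 + (3 + 2*1)) = 2902 - (-1/3 - 29 + (3 + 2)) = 2902 - (-1/3 - 29 + 5) = 2902 - 1*(-73/3) = 2902 + 73/3 = 8779/3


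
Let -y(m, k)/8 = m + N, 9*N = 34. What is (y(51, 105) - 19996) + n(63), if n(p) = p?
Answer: -183341/9 ≈ -20371.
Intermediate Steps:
N = 34/9 (N = (⅑)*34 = 34/9 ≈ 3.7778)
y(m, k) = -272/9 - 8*m (y(m, k) = -8*(m + 34/9) = -8*(34/9 + m) = -272/9 - 8*m)
(y(51, 105) - 19996) + n(63) = ((-272/9 - 8*51) - 19996) + 63 = ((-272/9 - 408) - 19996) + 63 = (-3944/9 - 19996) + 63 = -183908/9 + 63 = -183341/9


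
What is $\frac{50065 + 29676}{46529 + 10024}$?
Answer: $\frac{79741}{56553} \approx 1.41$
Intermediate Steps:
$\frac{50065 + 29676}{46529 + 10024} = \frac{79741}{56553}$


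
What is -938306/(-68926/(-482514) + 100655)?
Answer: -113186445321/12141878899 ≈ -9.3220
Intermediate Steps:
-938306/(-68926/(-482514) + 100655) = -938306/(-68926*(-1/482514) + 100655) = -938306/(34463/241257 + 100655) = -938306/24283757798/241257 = -938306*241257/24283757798 = -113186445321/12141878899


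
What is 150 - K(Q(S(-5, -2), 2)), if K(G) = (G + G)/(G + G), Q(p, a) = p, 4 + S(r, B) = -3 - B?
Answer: 149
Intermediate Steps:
S(r, B) = -7 - B (S(r, B) = -4 + (-3 - B) = -7 - B)
K(G) = 1 (K(G) = (2*G)/((2*G)) = (2*G)*(1/(2*G)) = 1)
150 - K(Q(S(-5, -2), 2)) = 150 - 1*1 = 150 - 1 = 149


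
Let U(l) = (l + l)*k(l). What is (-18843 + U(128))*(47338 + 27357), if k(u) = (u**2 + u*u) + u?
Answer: 627627202435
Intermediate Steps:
k(u) = u + 2*u**2 (k(u) = (u**2 + u**2) + u = 2*u**2 + u = u + 2*u**2)
U(l) = 2*l**2*(1 + 2*l) (U(l) = (l + l)*(l*(1 + 2*l)) = (2*l)*(l*(1 + 2*l)) = 2*l**2*(1 + 2*l))
(-18843 + U(128))*(47338 + 27357) = (-18843 + 128**2*(2 + 4*128))*(47338 + 27357) = (-18843 + 16384*(2 + 512))*74695 = (-18843 + 16384*514)*74695 = (-18843 + 8421376)*74695 = 8402533*74695 = 627627202435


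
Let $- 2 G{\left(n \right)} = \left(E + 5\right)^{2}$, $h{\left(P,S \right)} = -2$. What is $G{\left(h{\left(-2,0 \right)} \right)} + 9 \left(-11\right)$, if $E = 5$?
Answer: $-149$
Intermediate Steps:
$G{\left(n \right)} = -50$ ($G{\left(n \right)} = - \frac{\left(5 + 5\right)^{2}}{2} = - \frac{10^{2}}{2} = \left(- \frac{1}{2}\right) 100 = -50$)
$G{\left(h{\left(-2,0 \right)} \right)} + 9 \left(-11\right) = -50 + 9 \left(-11\right) = -50 - 99 = -149$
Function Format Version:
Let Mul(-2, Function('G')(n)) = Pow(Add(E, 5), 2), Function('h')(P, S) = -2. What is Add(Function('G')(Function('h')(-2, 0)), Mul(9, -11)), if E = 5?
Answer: -149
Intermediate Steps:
Function('G')(n) = -50 (Function('G')(n) = Mul(Rational(-1, 2), Pow(Add(5, 5), 2)) = Mul(Rational(-1, 2), Pow(10, 2)) = Mul(Rational(-1, 2), 100) = -50)
Add(Function('G')(Function('h')(-2, 0)), Mul(9, -11)) = Add(-50, Mul(9, -11)) = Add(-50, -99) = -149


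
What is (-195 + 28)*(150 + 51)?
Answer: -33567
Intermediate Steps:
(-195 + 28)*(150 + 51) = -167*201 = -33567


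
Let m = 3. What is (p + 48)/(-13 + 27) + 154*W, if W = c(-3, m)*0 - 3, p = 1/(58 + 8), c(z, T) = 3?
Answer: -423719/924 ≈ -458.57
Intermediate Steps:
p = 1/66 ≈ 0.015152
W = -3 (W = 3*0 - 3 = 0 - 3 = -3)
(p + 48)/(-13 + 27) + 154*W = (1/66 + 48)/(-13 + 27) + 154*(-3) = (3169/66)/14 - 462 = (3169/66)*(1/14) - 462 = 3169/924 - 462 = -423719/924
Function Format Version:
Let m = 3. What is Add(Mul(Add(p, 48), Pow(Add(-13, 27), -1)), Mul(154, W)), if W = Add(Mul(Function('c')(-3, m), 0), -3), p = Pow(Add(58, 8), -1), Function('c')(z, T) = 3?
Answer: Rational(-423719, 924) ≈ -458.57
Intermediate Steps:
p = Rational(1, 66) (p = Pow(66, -1) = Rational(1, 66) ≈ 0.015152)
W = -3 (W = Add(Mul(3, 0), -3) = Add(0, -3) = -3)
Add(Mul(Add(p, 48), Pow(Add(-13, 27), -1)), Mul(154, W)) = Add(Mul(Add(Rational(1, 66), 48), Pow(Add(-13, 27), -1)), Mul(154, -3)) = Add(Mul(Rational(3169, 66), Pow(14, -1)), -462) = Add(Mul(Rational(3169, 66), Rational(1, 14)), -462) = Add(Rational(3169, 924), -462) = Rational(-423719, 924)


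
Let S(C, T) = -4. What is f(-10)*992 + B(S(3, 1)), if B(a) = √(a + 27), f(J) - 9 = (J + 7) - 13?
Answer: -6944 + √23 ≈ -6939.2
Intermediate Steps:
f(J) = 3 + J (f(J) = 9 + ((J + 7) - 13) = 9 + ((7 + J) - 13) = 9 + (-6 + J) = 3 + J)
B(a) = √(27 + a)
f(-10)*992 + B(S(3, 1)) = (3 - 10)*992 + √(27 - 4) = -7*992 + √23 = -6944 + √23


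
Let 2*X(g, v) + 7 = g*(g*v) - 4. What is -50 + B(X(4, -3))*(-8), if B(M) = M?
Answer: 186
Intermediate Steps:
X(g, v) = -11/2 + v*g²/2 (X(g, v) = -7/2 + (g*(g*v) - 4)/2 = -7/2 + (v*g² - 4)/2 = -7/2 + (-4 + v*g²)/2 = -7/2 + (-2 + v*g²/2) = -11/2 + v*g²/2)
-50 + B(X(4, -3))*(-8) = -50 + (-11/2 + (½)*(-3)*4²)*(-8) = -50 + (-11/2 + (½)*(-3)*16)*(-8) = -50 + (-11/2 - 24)*(-8) = -50 - 59/2*(-8) = -50 + 236 = 186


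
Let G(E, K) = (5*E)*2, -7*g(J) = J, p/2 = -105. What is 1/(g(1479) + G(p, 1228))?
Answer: -7/16179 ≈ -0.00043266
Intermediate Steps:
p = -210 (p = 2*(-105) = -210)
g(J) = -J/7
G(E, K) = 10*E
1/(g(1479) + G(p, 1228)) = 1/(-⅐*1479 + 10*(-210)) = 1/(-1479/7 - 2100) = 1/(-16179/7) = -7/16179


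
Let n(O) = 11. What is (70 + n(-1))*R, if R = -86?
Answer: -6966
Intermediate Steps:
(70 + n(-1))*R = (70 + 11)*(-86) = 81*(-86) = -6966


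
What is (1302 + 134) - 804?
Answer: 632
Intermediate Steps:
(1302 + 134) - 804 = 1436 - 804 = 632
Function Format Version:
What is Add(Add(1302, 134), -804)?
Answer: 632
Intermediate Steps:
Add(Add(1302, 134), -804) = Add(1436, -804) = 632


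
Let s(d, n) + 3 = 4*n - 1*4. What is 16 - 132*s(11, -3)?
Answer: 2524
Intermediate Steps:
s(d, n) = -7 + 4*n (s(d, n) = -3 + (4*n - 1*4) = -3 + (4*n - 4) = -3 + (-4 + 4*n) = -7 + 4*n)
16 - 132*s(11, -3) = 16 - 132*(-7 + 4*(-3)) = 16 - 132*(-7 - 12) = 16 - 132*(-19) = 16 + 2508 = 2524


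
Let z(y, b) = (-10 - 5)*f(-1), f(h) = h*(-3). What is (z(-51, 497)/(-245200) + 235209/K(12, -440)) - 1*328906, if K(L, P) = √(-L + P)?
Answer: -16129550231/49040 - 235209*I*√113/226 ≈ -3.2891e+5 - 11063.0*I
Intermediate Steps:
f(h) = -3*h
z(y, b) = -45 (z(y, b) = (-10 - 5)*(-3*(-1)) = -15*3 = -45)
K(L, P) = √(P - L)
(z(-51, 497)/(-245200) + 235209/K(12, -440)) - 1*328906 = (-45/(-245200) + 235209/(√(-440 - 1*12))) - 1*328906 = (-45*(-1/245200) + 235209/(√(-440 - 12))) - 328906 = (9/49040 + 235209/(√(-452))) - 328906 = (9/49040 + 235209/((2*I*√113))) - 328906 = (9/49040 + 235209*(-I*√113/226)) - 328906 = (9/49040 - 235209*I*√113/226) - 328906 = -16129550231/49040 - 235209*I*√113/226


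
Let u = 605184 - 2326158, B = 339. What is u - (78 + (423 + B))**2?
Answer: -2426574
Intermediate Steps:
u = -1720974
u - (78 + (423 + B))**2 = -1720974 - (78 + (423 + 339))**2 = -1720974 - (78 + 762)**2 = -1720974 - 1*840**2 = -1720974 - 1*705600 = -1720974 - 705600 = -2426574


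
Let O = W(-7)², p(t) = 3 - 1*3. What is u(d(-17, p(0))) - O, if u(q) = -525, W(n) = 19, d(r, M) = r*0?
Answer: -886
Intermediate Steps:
p(t) = 0 (p(t) = 3 - 3 = 0)
d(r, M) = 0
O = 361 (O = 19² = 361)
u(d(-17, p(0))) - O = -525 - 1*361 = -525 - 361 = -886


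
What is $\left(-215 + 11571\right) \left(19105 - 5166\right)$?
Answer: $158291284$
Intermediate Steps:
$\left(-215 + 11571\right) \left(19105 - 5166\right) = 11356 \cdot 13939 = 158291284$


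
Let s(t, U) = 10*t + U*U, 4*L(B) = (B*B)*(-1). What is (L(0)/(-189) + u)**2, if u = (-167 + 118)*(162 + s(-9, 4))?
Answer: 18593344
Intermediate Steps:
L(B) = -B**2/4 (L(B) = ((B*B)*(-1))/4 = (B**2*(-1))/4 = (-B**2)/4 = -B**2/4)
s(t, U) = U**2 + 10*t (s(t, U) = 10*t + U**2 = U**2 + 10*t)
u = -4312 (u = (-167 + 118)*(162 + (4**2 + 10*(-9))) = -49*(162 + (16 - 90)) = -49*(162 - 74) = -49*88 = -4312)
(L(0)/(-189) + u)**2 = (-1/4*0**2/(-189) - 4312)**2 = (-1/4*0*(-1/189) - 4312)**2 = (0*(-1/189) - 4312)**2 = (0 - 4312)**2 = (-4312)**2 = 18593344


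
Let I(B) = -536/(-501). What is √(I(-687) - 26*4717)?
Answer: I*√30782996106/501 ≈ 350.2*I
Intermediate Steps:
I(B) = 536/501 (I(B) = -536*(-1/501) = 536/501)
√(I(-687) - 26*4717) = √(536/501 - 26*4717) = √(536/501 - 122642) = √(-61443106/501) = I*√30782996106/501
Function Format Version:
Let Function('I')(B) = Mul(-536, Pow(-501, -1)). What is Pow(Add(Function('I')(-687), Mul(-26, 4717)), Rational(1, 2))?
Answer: Mul(Rational(1, 501), I, Pow(30782996106, Rational(1, 2))) ≈ Mul(350.20, I)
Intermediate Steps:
Function('I')(B) = Rational(536, 501) (Function('I')(B) = Mul(-536, Rational(-1, 501)) = Rational(536, 501))
Pow(Add(Function('I')(-687), Mul(-26, 4717)), Rational(1, 2)) = Pow(Add(Rational(536, 501), Mul(-26, 4717)), Rational(1, 2)) = Pow(Add(Rational(536, 501), -122642), Rational(1, 2)) = Pow(Rational(-61443106, 501), Rational(1, 2)) = Mul(Rational(1, 501), I, Pow(30782996106, Rational(1, 2)))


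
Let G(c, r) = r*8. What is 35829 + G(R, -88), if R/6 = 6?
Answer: 35125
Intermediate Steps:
R = 36 (R = 6*6 = 36)
G(c, r) = 8*r
35829 + G(R, -88) = 35829 + 8*(-88) = 35829 - 704 = 35125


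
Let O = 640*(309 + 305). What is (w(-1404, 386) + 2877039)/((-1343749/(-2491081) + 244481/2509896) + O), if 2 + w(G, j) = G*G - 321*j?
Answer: 29538290985229462872/2456929102890079025 ≈ 12.022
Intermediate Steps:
O = 392960 (O = 640*614 = 392960)
w(G, j) = -2 + G² - 321*j (w(G, j) = -2 + (G*G - 321*j) = -2 + (G² - 321*j) = -2 + G² - 321*j)
(w(-1404, 386) + 2877039)/((-1343749/(-2491081) + 244481/2509896) + O) = ((-2 + (-1404)² - 321*386) + 2877039)/((-1343749/(-2491081) + 244481/2509896) + 392960) = ((-2 + 1971216 - 123906) + 2877039)/((-1343749*(-1/2491081) + 244481*(1/2509896)) + 392960) = (1847308 + 2877039)/((1343749/2491081 + 244481/2509896) + 392960) = 4724347/(3981692214065/6252354237576 + 392960) = 4724347/(2456929102890079025/6252354237576) = 4724347*(6252354237576/2456929102890079025) = 29538290985229462872/2456929102890079025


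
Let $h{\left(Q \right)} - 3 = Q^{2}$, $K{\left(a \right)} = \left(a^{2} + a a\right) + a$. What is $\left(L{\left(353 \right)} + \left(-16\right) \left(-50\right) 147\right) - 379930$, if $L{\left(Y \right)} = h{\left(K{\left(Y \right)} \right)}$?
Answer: $62285421714$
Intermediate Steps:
$K{\left(a \right)} = a + 2 a^{2}$ ($K{\left(a \right)} = \left(a^{2} + a^{2}\right) + a = 2 a^{2} + a = a + 2 a^{2}$)
$h{\left(Q \right)} = 3 + Q^{2}$
$L{\left(Y \right)} = 3 + Y^{2} \left(1 + 2 Y\right)^{2}$ ($L{\left(Y \right)} = 3 + \left(Y \left(1 + 2 Y\right)\right)^{2} = 3 + Y^{2} \left(1 + 2 Y\right)^{2}$)
$\left(L{\left(353 \right)} + \left(-16\right) \left(-50\right) 147\right) - 379930 = \left(\left(3 + 353^{2} \left(1 + 2 \cdot 353\right)^{2}\right) + \left(-16\right) \left(-50\right) 147\right) - 379930 = \left(\left(3 + 124609 \left(1 + 706\right)^{2}\right) + 800 \cdot 147\right) - 379930 = \left(\left(3 + 124609 \cdot 707^{2}\right) + 117600\right) - 379930 = \left(\left(3 + 124609 \cdot 499849\right) + 117600\right) - 379930 = \left(\left(3 + 62285684041\right) + 117600\right) - 379930 = \left(62285684044 + 117600\right) - 379930 = 62285801644 - 379930 = 62285421714$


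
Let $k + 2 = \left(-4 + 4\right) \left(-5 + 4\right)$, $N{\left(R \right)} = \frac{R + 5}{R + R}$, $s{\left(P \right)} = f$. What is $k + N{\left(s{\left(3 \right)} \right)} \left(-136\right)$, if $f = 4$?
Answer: $-155$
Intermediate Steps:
$s{\left(P \right)} = 4$
$N{\left(R \right)} = \frac{5 + R}{2 R}$
$k = -2$ ($k = -2 + \left(-4 + 4\right) \left(-5 + 4\right) = -2 + 0 \left(-1\right) = -2 + 0 = -2$)
$k + N{\left(s{\left(3 \right)} \right)} \left(-136\right) = -2 + \frac{5 + 4}{2 \cdot 4} \left(-136\right) = -2 + \frac{1}{2} \cdot \frac{1}{4} \cdot 9 \left(-136\right) = -2 + \frac{9}{8} \left(-136\right) = -2 - 153 = -155$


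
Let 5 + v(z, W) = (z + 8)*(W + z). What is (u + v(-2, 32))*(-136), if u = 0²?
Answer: -23800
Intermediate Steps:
v(z, W) = -5 + (8 + z)*(W + z) (v(z, W) = -5 + (z + 8)*(W + z) = -5 + (8 + z)*(W + z))
u = 0
(u + v(-2, 32))*(-136) = (0 + (-5 + (-2)² + 8*32 + 8*(-2) + 32*(-2)))*(-136) = (0 + (-5 + 4 + 256 - 16 - 64))*(-136) = (0 + 175)*(-136) = 175*(-136) = -23800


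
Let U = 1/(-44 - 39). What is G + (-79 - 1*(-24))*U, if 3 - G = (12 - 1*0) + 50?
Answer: -4842/83 ≈ -58.337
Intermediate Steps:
G = -59 (G = 3 - ((12 - 1*0) + 50) = 3 - ((12 + 0) + 50) = 3 - (12 + 50) = 3 - 1*62 = 3 - 62 = -59)
U = -1/83 (U = 1/(-83) = -1/83 ≈ -0.012048)
G + (-79 - 1*(-24))*U = -59 + (-79 - 1*(-24))*(-1/83) = -59 + (-79 + 24)*(-1/83) = -59 - 55*(-1/83) = -59 + 55/83 = -4842/83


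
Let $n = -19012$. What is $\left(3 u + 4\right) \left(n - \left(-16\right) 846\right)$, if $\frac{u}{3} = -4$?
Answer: $175232$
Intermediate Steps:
$u = -12$ ($u = 3 \left(-4\right) = -12$)
$\left(3 u + 4\right) \left(n - \left(-16\right) 846\right) = \left(3 \left(-12\right) + 4\right) \left(-19012 - \left(-16\right) 846\right) = \left(-36 + 4\right) \left(-19012 - -13536\right) = - 32 \left(-19012 + 13536\right) = \left(-32\right) \left(-5476\right) = 175232$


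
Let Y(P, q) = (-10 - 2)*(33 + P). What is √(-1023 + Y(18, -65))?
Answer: I*√1635 ≈ 40.435*I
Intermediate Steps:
Y(P, q) = -396 - 12*P (Y(P, q) = -12*(33 + P) = -396 - 12*P)
√(-1023 + Y(18, -65)) = √(-1023 + (-396 - 12*18)) = √(-1023 + (-396 - 216)) = √(-1023 - 612) = √(-1635) = I*√1635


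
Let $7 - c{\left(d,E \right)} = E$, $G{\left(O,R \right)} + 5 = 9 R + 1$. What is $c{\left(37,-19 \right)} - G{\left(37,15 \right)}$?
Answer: $-105$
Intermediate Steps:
$G{\left(O,R \right)} = -4 + 9 R$ ($G{\left(O,R \right)} = -5 + \left(9 R + 1\right) = -5 + \left(1 + 9 R\right) = -4 + 9 R$)
$c{\left(d,E \right)} = 7 - E$
$c{\left(37,-19 \right)} - G{\left(37,15 \right)} = \left(7 - -19\right) - \left(-4 + 9 \cdot 15\right) = \left(7 + 19\right) - \left(-4 + 135\right) = 26 - 131 = -105$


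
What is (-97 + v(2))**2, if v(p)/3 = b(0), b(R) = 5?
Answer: 6724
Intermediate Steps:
v(p) = 15 (v(p) = 3*5 = 15)
(-97 + v(2))**2 = (-97 + 15)**2 = (-82)**2 = 6724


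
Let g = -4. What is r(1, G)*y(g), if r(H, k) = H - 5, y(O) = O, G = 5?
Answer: 16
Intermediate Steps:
r(H, k) = -5 + H
r(1, G)*y(g) = (-5 + 1)*(-4) = -4*(-4) = 16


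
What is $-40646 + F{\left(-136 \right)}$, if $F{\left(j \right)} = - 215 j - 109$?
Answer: $-11515$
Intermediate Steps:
$F{\left(j \right)} = -109 - 215 j$
$-40646 + F{\left(-136 \right)} = -40646 - -29131 = -40646 + \left(-109 + 29240\right) = -40646 + 29131 = -11515$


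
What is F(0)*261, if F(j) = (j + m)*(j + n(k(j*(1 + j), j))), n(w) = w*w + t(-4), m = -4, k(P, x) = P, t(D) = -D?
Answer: -4176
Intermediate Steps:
n(w) = 4 + w**2 (n(w) = w*w - 1*(-4) = w**2 + 4 = 4 + w**2)
F(j) = (-4 + j)*(4 + j + j**2*(1 + j)**2) (F(j) = (j - 4)*(j + (4 + (j*(1 + j))**2)) = (-4 + j)*(j + (4 + j**2*(1 + j)**2)) = (-4 + j)*(4 + j + j**2*(1 + j)**2))
F(0)*261 = (-16 + 0**5 - 7*0**3 - 3*0**2 - 2*0**4)*261 = (-16 + 0 - 7*0 - 3*0 - 2*0)*261 = (-16 + 0 + 0 + 0 + 0)*261 = -16*261 = -4176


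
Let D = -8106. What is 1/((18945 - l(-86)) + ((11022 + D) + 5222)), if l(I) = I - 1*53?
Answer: 1/27222 ≈ 3.6735e-5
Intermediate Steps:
l(I) = -53 + I (l(I) = I - 53 = -53 + I)
1/((18945 - l(-86)) + ((11022 + D) + 5222)) = 1/((18945 - (-53 - 86)) + ((11022 - 8106) + 5222)) = 1/((18945 - 1*(-139)) + (2916 + 5222)) = 1/((18945 + 139) + 8138) = 1/(19084 + 8138) = 1/27222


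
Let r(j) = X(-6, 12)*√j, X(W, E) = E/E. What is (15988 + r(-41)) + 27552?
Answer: 43540 + I*√41 ≈ 43540.0 + 6.4031*I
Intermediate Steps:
X(W, E) = 1
r(j) = √j (r(j) = 1*√j = √j)
(15988 + r(-41)) + 27552 = (15988 + √(-41)) + 27552 = (15988 + I*√41) + 27552 = 43540 + I*√41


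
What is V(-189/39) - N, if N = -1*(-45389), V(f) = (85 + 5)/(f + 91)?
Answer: -5083451/112 ≈ -45388.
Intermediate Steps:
V(f) = 90/(91 + f)
N = 45389
V(-189/39) - N = 90/(91 - 189/39) - 1*45389 = 90/(91 - 189*1/39) - 45389 = 90/(91 - 63/13) - 45389 = 90/(1120/13) - 45389 = 90*(13/1120) - 45389 = 117/112 - 45389 = -5083451/112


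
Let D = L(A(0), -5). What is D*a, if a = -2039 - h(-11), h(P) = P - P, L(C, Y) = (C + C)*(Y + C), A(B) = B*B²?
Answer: 0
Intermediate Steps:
A(B) = B³
L(C, Y) = 2*C*(C + Y) (L(C, Y) = (2*C)*(C + Y) = 2*C*(C + Y))
h(P) = 0
a = -2039 (a = -2039 - 1*0 = -2039 + 0 = -2039)
D = 0 (D = 2*0³*(0³ - 5) = 2*0*(0 - 5) = 2*0*(-5) = 0)
D*a = 0*(-2039) = 0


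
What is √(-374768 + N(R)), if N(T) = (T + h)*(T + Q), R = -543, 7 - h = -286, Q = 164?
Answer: I*√280018 ≈ 529.17*I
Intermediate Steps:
h = 293 (h = 7 - 1*(-286) = 7 + 286 = 293)
N(T) = (164 + T)*(293 + T) (N(T) = (T + 293)*(T + 164) = (293 + T)*(164 + T) = (164 + T)*(293 + T))
√(-374768 + N(R)) = √(-374768 + (48052 + (-543)² + 457*(-543))) = √(-374768 + (48052 + 294849 - 248151)) = √(-374768 + 94750) = √(-280018) = I*√280018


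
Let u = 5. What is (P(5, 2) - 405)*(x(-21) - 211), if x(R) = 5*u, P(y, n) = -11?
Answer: 77376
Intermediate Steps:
x(R) = 25 (x(R) = 5*5 = 25)
(P(5, 2) - 405)*(x(-21) - 211) = (-11 - 405)*(25 - 211) = -416*(-186) = 77376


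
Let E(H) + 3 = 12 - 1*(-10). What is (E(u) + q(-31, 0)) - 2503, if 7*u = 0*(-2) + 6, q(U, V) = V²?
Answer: -2484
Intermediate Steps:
u = 6/7 (u = (0*(-2) + 6)/7 = (0 + 6)/7 = (⅐)*6 = 6/7 ≈ 0.85714)
E(H) = 19 (E(H) = -3 + (12 - 1*(-10)) = -3 + (12 + 10) = -3 + 22 = 19)
(E(u) + q(-31, 0)) - 2503 = (19 + 0²) - 2503 = (19 + 0) - 2503 = 19 - 2503 = -2484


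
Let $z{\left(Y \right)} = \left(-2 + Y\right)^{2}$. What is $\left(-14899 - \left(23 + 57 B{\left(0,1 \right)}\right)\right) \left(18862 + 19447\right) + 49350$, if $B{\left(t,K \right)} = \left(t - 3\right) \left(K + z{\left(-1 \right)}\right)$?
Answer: $-506089158$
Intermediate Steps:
$B{\left(t,K \right)} = \left(-3 + t\right) \left(9 + K\right)$ ($B{\left(t,K \right)} = \left(t - 3\right) \left(K + \left(-2 - 1\right)^{2}\right) = \left(-3 + t\right) \left(K + \left(-3\right)^{2}\right) = \left(-3 + t\right) \left(K + 9\right) = \left(-3 + t\right) \left(9 + K\right)$)
$\left(-14899 - \left(23 + 57 B{\left(0,1 \right)}\right)\right) \left(18862 + 19447\right) + 49350 = \left(-14899 - \left(23 + 57 \left(-27 - 3 + 9 \cdot 0 + 1 \cdot 0\right)\right)\right) \left(18862 + 19447\right) + 49350 = \left(-14899 - \left(23 + 57 \left(-27 - 3 + 0 + 0\right)\right)\right) 38309 + 49350 = \left(-14899 - -1687\right) 38309 + 49350 = \left(-14899 + \left(1710 - 23\right)\right) 38309 + 49350 = \left(-14899 + 1687\right) 38309 + 49350 = \left(-13212\right) 38309 + 49350 = -506138508 + 49350 = -506089158$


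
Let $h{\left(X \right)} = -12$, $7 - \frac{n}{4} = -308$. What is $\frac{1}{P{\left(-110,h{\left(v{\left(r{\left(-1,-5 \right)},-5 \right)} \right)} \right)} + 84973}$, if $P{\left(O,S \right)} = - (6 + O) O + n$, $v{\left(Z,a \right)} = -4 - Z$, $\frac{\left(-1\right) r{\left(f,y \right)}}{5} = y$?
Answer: $\frac{1}{74793} \approx 1.337 \cdot 10^{-5}$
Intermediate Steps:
$r{\left(f,y \right)} = - 5 y$
$n = 1260$ ($n = 28 - -1232 = 28 + 1232 = 1260$)
$P{\left(O,S \right)} = 1260 + O \left(-6 - O\right)$ ($P{\left(O,S \right)} = - (6 + O) O + 1260 = \left(-6 - O\right) O + 1260 = O \left(-6 - O\right) + 1260 = 1260 + O \left(-6 - O\right)$)
$\frac{1}{P{\left(-110,h{\left(v{\left(r{\left(-1,-5 \right)},-5 \right)} \right)} \right)} + 84973} = \frac{1}{\left(1260 - \left(-110\right)^{2} - -660\right) + 84973} = \frac{1}{\left(1260 - 12100 + 660\right) + 84973} = \frac{1}{-10180 + 84973} = \frac{1}{74793}$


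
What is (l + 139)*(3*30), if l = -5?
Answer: 12060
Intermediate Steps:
(l + 139)*(3*30) = (-5 + 139)*(3*30) = 134*90 = 12060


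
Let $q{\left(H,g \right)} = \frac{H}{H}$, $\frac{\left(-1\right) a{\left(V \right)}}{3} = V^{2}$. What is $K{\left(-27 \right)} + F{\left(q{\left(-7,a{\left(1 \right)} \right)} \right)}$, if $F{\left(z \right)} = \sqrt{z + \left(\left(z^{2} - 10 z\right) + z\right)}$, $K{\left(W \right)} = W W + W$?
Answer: $702 + i \sqrt{7} \approx 702.0 + 2.6458 i$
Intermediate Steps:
$a{\left(V \right)} = - 3 V^{2}$
$q{\left(H,g \right)} = 1$
$K{\left(W \right)} = W + W^{2}$ ($K{\left(W \right)} = W^{2} + W = W + W^{2}$)
$F{\left(z \right)} = \sqrt{z^{2} - 8 z}$ ($F{\left(z \right)} = \sqrt{z + \left(z^{2} - 9 z\right)} = \sqrt{z^{2} - 8 z}$)
$K{\left(-27 \right)} + F{\left(q{\left(-7,a{\left(1 \right)} \right)} \right)} = - 27 \left(1 - 27\right) + \sqrt{1 \left(-8 + 1\right)} = \left(-27\right) \left(-26\right) + \sqrt{1 \left(-7\right)} = 702 + \sqrt{-7} = 702 + i \sqrt{7}$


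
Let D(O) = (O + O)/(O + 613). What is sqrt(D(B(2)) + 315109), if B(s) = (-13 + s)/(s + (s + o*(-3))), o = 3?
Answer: sqrt(745372710314)/1538 ≈ 561.35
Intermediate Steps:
B(s) = (-13 + s)/(-9 + 2*s) (B(s) = (-13 + s)/(s + (s + 3*(-3))) = (-13 + s)/(s + (s - 9)) = (-13 + s)/(s + (-9 + s)) = (-13 + s)/(-9 + 2*s))
D(O) = 2*O/(613 + O) (D(O) = (2*O)/(613 + O) = 2*O/(613 + O))
sqrt(D(B(2)) + 315109) = sqrt(2*((-13 + 2)/(-9 + 2*2))/(613 + (-13 + 2)/(-9 + 2*2)) + 315109) = sqrt(2*(-11/(-9 + 4))/(613 - 11/(-9 + 4)) + 315109) = sqrt(2*(-11/(-5))/(613 - 11/(-5)) + 315109) = sqrt(2*(-1/5*(-11))/(613 - 1/5*(-11)) + 315109) = sqrt(2*(11/5)/(613 + 11/5) + 315109) = sqrt(2*(11/5)/(3076/5) + 315109) = sqrt(2*(11/5)*(5/3076) + 315109) = sqrt(11/1538 + 315109) = sqrt(484637653/1538) = sqrt(745372710314)/1538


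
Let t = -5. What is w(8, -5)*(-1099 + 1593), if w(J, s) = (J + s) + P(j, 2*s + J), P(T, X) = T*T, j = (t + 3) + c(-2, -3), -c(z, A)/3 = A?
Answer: 25688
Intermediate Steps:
c(z, A) = -3*A
j = 7 (j = (-5 + 3) - 3*(-3) = -2 + 9 = 7)
P(T, X) = T²
w(J, s) = 49 + J + s (w(J, s) = (J + s) + 7² = (J + s) + 49 = 49 + J + s)
w(8, -5)*(-1099 + 1593) = (49 + 8 - 5)*(-1099 + 1593) = 52*494 = 25688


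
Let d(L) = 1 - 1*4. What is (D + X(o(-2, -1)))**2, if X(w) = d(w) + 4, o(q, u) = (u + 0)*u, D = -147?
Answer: 21316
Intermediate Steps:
d(L) = -3 (d(L) = 1 - 4 = -3)
o(q, u) = u**2 (o(q, u) = u*u = u**2)
X(w) = 1 (X(w) = -3 + 4 = 1)
(D + X(o(-2, -1)))**2 = (-147 + 1)**2 = (-146)**2 = 21316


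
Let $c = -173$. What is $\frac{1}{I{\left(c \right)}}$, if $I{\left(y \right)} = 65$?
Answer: $\frac{1}{65} \approx 0.015385$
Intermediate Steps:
$\frac{1}{I{\left(c \right)}} = \frac{1}{65}$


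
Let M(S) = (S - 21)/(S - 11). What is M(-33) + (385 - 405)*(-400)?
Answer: 176027/22 ≈ 8001.2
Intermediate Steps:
M(S) = (-21 + S)/(-11 + S)
M(-33) + (385 - 405)*(-400) = (-21 - 33)/(-11 - 33) + (385 - 405)*(-400) = -54/(-44) - 20*(-400) = -1/44*(-54) + 8000 = 27/22 + 8000 = 176027/22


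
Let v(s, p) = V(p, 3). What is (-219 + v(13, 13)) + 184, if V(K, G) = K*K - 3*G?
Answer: 125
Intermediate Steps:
V(K, G) = K² - 3*G
v(s, p) = -9 + p² (v(s, p) = p² - 3*3 = p² - 9 = -9 + p²)
(-219 + v(13, 13)) + 184 = (-219 + (-9 + 13²)) + 184 = (-219 + (-9 + 169)) + 184 = (-219 + 160) + 184 = -59 + 184 = 125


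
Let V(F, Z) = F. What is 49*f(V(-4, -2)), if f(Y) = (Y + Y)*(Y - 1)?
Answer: 1960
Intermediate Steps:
f(Y) = 2*Y*(-1 + Y) (f(Y) = (2*Y)*(-1 + Y) = 2*Y*(-1 + Y))
49*f(V(-4, -2)) = 49*(2*(-4)*(-1 - 4)) = 49*(2*(-4)*(-5)) = 49*40 = 1960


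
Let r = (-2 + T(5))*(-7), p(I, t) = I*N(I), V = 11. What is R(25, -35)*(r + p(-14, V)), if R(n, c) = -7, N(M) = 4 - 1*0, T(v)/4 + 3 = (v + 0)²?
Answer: 4606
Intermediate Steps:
T(v) = -12 + 4*v² (T(v) = -12 + 4*(v + 0)² = -12 + 4*v²)
N(M) = 4 (N(M) = 4 + 0 = 4)
p(I, t) = 4*I (p(I, t) = I*4 = 4*I)
r = -602 (r = (-2 + (-12 + 4*5²))*(-7) = (-2 + (-12 + 4*25))*(-7) = (-2 + (-12 + 100))*(-7) = (-2 + 88)*(-7) = 86*(-7) = -602)
R(25, -35)*(r + p(-14, V)) = -7*(-602 + 4*(-14)) = -7*(-602 - 56) = -7*(-658) = 4606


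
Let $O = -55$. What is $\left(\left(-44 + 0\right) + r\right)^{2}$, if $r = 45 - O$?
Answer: $3136$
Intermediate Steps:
$r = 100$ ($r = 45 - -55 = 45 + 55 = 100$)
$\left(\left(-44 + 0\right) + r\right)^{2} = \left(\left(-44 + 0\right) + 100\right)^{2} = \left(-44 + 100\right)^{2} = 56^{2} = 3136$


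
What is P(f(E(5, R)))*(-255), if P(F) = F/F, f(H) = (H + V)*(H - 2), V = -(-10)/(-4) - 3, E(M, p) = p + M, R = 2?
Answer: -255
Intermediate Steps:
E(M, p) = M + p
V = -11/2 (V = -(-10)*(-1)/4 - 3 = -2*5/4 - 3 = -5/2 - 3 = -11/2 ≈ -5.5000)
f(H) = (-2 + H)*(-11/2 + H) (f(H) = (H - 11/2)*(H - 2) = (-11/2 + H)*(-2 + H) = (-2 + H)*(-11/2 + H))
P(F) = 1
P(f(E(5, R)))*(-255) = 1*(-255) = -255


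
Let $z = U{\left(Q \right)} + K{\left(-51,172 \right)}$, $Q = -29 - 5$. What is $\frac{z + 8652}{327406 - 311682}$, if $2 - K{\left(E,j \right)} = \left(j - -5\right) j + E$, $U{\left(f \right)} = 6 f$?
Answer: $- \frac{21943}{15724} \approx -1.3955$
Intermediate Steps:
$Q = -34$ ($Q = -29 - 5 = -34$)
$K{\left(E,j \right)} = 2 - E - j \left(5 + j\right)$ ($K{\left(E,j \right)} = 2 - \left(\left(j - -5\right) j + E\right) = 2 - \left(\left(j + 5\right) j + E\right) = 2 - \left(\left(5 + j\right) j + E\right) = 2 - \left(j \left(5 + j\right) + E\right) = 2 - \left(E + j \left(5 + j\right)\right) = 2 - E - j \left(5 + j\right)$)
$z = -30595$ ($z = 6 \left(-34\right) - 30391 = -204 + \left(2 + 51 - 29584 - 860\right) = -204 - 30391 = -30595$)
$\frac{z + 8652}{327406 - 311682} = \frac{-30595 + 8652}{327406 - 311682} = - \frac{21943}{15724}$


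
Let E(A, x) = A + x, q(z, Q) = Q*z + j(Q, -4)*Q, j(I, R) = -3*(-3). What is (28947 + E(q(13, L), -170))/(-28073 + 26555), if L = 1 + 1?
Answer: -9607/506 ≈ -18.986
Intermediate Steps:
j(I, R) = 9
L = 2
q(z, Q) = 9*Q + Q*z (q(z, Q) = Q*z + 9*Q = 9*Q + Q*z)
(28947 + E(q(13, L), -170))/(-28073 + 26555) = (28947 + (2*(9 + 13) - 170))/(-28073 + 26555) = (28947 + (2*22 - 170))/(-1518) = (28947 + (44 - 170))*(-1/1518) = (28947 - 126)*(-1/1518) = 28821*(-1/1518) = -9607/506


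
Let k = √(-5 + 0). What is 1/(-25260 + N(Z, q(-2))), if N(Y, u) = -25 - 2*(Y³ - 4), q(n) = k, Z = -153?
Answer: 1/7137877 ≈ 1.4010e-7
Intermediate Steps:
k = I*√5 (k = √(-5) = I*√5 ≈ 2.2361*I)
q(n) = I*√5
N(Y, u) = -17 - 2*Y³ (N(Y, u) = -25 - 2*(-4 + Y³) = -25 - (-8 + 2*Y³) = -25 + (8 - 2*Y³) = -17 - 2*Y³)
1/(-25260 + N(Z, q(-2))) = 1/(-25260 + (-17 - 2*(-153)³)) = 1/(-25260 + (-17 - 2*(-3581577))) = 1/(-25260 + (-17 + 7163154)) = 1/(-25260 + 7163137) = 1/7137877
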